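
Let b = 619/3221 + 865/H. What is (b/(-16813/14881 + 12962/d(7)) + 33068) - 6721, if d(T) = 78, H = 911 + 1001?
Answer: 675761371988421181/25648509197296 ≈ 26347.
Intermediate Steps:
H = 1912
b = 3969693/6158552 (b = 619/3221 + 865/1912 = 3969693/6158552 ≈ 0.64458)
(b/(-16813/14881 + 12962/d(7)) + 33068) - 6721 = (3969693/(6158552*(-16813/14881 + 12962/78)) + 33068) - 6721 = (3969693/(6158552*(-16813*1/14881 + 12962*(1/78))) + 33068) - 6721 = (3969693/(6158552*(-731/647 + 6481/39)) + 33068) - 6721 = (3969693/(6158552*(4164698/25233)) + 33068) - 6721 = ((3969693/6158552)*(25233/4164698) + 33068) - 6721 = (100167263469/25648509197296 + 33068) - 6721 = 848145002303447597/25648509197296 - 6721 = 675761371988421181/25648509197296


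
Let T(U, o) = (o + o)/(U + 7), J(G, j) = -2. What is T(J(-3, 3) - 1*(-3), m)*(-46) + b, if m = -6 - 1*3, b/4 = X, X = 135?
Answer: 1287/2 ≈ 643.50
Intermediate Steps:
b = 540 (b = 4*135 = 540)
m = -9 (m = -6 - 3 = -9)
T(U, o) = 2*o/(7 + U) (T(U, o) = (2*o)/(7 + U) = 2*o/(7 + U))
T(J(-3, 3) - 1*(-3), m)*(-46) + b = (2*(-9)/(7 + (-2 - 1*(-3))))*(-46) + 540 = (2*(-9)/(7 + (-2 + 3)))*(-46) + 540 = (2*(-9)/(7 + 1))*(-46) + 540 = (2*(-9)/8)*(-46) + 540 = (2*(-9)*(1/8))*(-46) + 540 = -9/4*(-46) + 540 = 207/2 + 540 = 1287/2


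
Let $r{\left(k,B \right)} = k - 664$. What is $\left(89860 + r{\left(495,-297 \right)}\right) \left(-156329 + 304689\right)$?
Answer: $13306556760$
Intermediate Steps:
$r{\left(k,B \right)} = -664 + k$
$\left(89860 + r{\left(495,-297 \right)}\right) \left(-156329 + 304689\right) = \left(89860 + \left(-664 + 495\right)\right) \left(-156329 + 304689\right) = \left(89860 - 169\right) 148360 = 89691 \cdot 148360 = 13306556760$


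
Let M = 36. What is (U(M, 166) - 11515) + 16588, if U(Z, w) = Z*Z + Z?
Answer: 6405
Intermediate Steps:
U(Z, w) = Z + Z² (U(Z, w) = Z² + Z = Z + Z²)
(U(M, 166) - 11515) + 16588 = (36*(1 + 36) - 11515) + 16588 = (36*37 - 11515) + 16588 = (1332 - 11515) + 16588 = -10183 + 16588 = 6405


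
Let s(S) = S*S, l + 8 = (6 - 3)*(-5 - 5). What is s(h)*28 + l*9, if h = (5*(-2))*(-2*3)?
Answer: 100458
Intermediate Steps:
l = -38 (l = -8 + (6 - 3)*(-5 - 5) = -8 + 3*(-10) = -8 - 30 = -38)
h = 60 (h = -10*(-6) = 60)
s(S) = S²
s(h)*28 + l*9 = 60²*28 - 38*9 = 3600*28 - 342 = 100800 - 342 = 100458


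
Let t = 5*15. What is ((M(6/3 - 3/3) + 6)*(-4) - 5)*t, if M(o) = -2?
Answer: -1575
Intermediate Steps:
t = 75
((M(6/3 - 3/3) + 6)*(-4) - 5)*t = ((-2 + 6)*(-4) - 5)*75 = (4*(-4) - 5)*75 = (-16 - 5)*75 = -21*75 = -1575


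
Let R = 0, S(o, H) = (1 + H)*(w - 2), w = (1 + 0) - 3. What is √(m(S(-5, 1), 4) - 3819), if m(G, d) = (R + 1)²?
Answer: I*√3818 ≈ 61.79*I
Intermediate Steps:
w = -2 (w = 1 - 3 = -2)
S(o, H) = -4 - 4*H (S(o, H) = (1 + H)*(-2 - 2) = (1 + H)*(-4) = -4 - 4*H)
m(G, d) = 1 (m(G, d) = (0 + 1)² = 1² = 1)
√(m(S(-5, 1), 4) - 3819) = √(1 - 3819) = √(-3818) = I*√3818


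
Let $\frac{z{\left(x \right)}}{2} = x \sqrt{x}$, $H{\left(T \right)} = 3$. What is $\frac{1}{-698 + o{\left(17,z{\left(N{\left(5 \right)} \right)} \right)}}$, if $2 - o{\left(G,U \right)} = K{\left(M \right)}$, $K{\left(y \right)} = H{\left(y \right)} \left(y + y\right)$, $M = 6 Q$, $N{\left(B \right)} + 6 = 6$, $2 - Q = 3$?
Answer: $- \frac{1}{660} \approx -0.0015152$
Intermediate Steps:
$Q = -1$ ($Q = 2 - 3 = -1$)
$N{\left(B \right)} = 0$ ($N{\left(B \right)} = -6 + 6 = 0$)
$M = -6$ ($M = 6 \left(-1\right) = -6$)
$z{\left(x \right)} = 2 x^{\frac{3}{2}}$ ($z{\left(x \right)} = 2 x \sqrt{x} = 2 x^{\frac{3}{2}}$)
$K{\left(y \right)} = 6 y$ ($K{\left(y \right)} = 3 \left(y + y\right) = 3 \cdot 2 y = 6 y$)
$o{\left(G,U \right)} = 38$ ($o{\left(G,U \right)} = 2 - 6 \left(-6\right) = 2 - -36 = 2 + 36 = 38$)
$\frac{1}{-698 + o{\left(17,z{\left(N{\left(5 \right)} \right)} \right)}} = \frac{1}{-698 + 38} = \frac{1}{-660} = - \frac{1}{660}$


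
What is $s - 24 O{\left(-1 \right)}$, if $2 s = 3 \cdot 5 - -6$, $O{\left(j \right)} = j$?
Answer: $\frac{69}{2} \approx 34.5$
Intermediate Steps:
$s = \frac{21}{2}$ ($s = \frac{3 \cdot 5 - -6}{2} = \frac{15 + 6}{2} = \frac{1}{2} \cdot 21 = \frac{21}{2} \approx 10.5$)
$s - 24 O{\left(-1 \right)} = \frac{21}{2} - -24 = \frac{21}{2} + 24 = \frac{69}{2}$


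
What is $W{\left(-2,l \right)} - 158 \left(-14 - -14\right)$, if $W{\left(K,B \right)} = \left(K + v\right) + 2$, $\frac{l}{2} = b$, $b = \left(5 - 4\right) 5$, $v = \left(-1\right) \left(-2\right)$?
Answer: $2$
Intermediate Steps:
$v = 2$
$b = 5$ ($b = 1 \cdot 5 = 5$)
$l = 10$ ($l = 2 \cdot 5 = 10$)
$W{\left(K,B \right)} = 4 + K$ ($W{\left(K,B \right)} = \left(K + 2\right) + 2 = \left(2 + K\right) + 2 = 4 + K$)
$W{\left(-2,l \right)} - 158 \left(-14 - -14\right) = \left(4 - 2\right) - 158 \left(-14 - -14\right) = 2 - 158 \left(-14 + 14\right) = 2 - 0 = 2 + 0 = 2$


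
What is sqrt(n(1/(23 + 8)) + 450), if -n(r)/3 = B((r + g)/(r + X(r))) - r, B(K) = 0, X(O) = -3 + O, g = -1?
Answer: sqrt(432543)/31 ≈ 21.215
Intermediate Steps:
n(r) = 3*r (n(r) = -3*(0 - r) = -(-3)*r = 3*r)
sqrt(n(1/(23 + 8)) + 450) = sqrt(3/(23 + 8) + 450) = sqrt(3/31 + 450) = sqrt(13953/31) = sqrt(432543)/31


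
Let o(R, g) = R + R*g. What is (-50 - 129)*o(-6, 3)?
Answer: 4296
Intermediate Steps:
(-50 - 129)*o(-6, 3) = (-50 - 129)*(-6*(1 + 3)) = -(-1074)*4 = -179*(-24) = 4296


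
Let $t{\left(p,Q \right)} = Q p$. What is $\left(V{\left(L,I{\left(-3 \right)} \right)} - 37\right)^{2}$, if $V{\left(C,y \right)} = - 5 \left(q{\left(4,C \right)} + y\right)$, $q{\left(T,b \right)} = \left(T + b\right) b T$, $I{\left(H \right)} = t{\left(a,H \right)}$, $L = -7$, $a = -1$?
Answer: $222784$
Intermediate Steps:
$I{\left(H \right)} = - H$ ($I{\left(H \right)} = H \left(-1\right) = - H$)
$q{\left(T,b \right)} = T b \left(T + b\right)$ ($q{\left(T,b \right)} = b \left(T + b\right) T = T b \left(T + b\right)$)
$V{\left(C,y \right)} = - 5 y - 20 C \left(4 + C\right)$ ($V{\left(C,y \right)} = - 5 \left(4 C \left(4 + C\right) + y\right) = - 5 \left(y + 4 C \left(4 + C\right)\right) = - 5 y - 20 C \left(4 + C\right)$)
$\left(V{\left(L,I{\left(-3 \right)} \right)} - 37\right)^{2} = \left(\left(- 5 \left(\left(-1\right) \left(-3\right)\right) - - 140 \left(4 - 7\right)\right) - 37\right)^{2} = \left(\left(\left(-5\right) 3 - \left(-140\right) \left(-3\right)\right) - 37\right)^{2} = \left(\left(-15 - 420\right) - 37\right)^{2} = \left(-435 - 37\right)^{2} = \left(-472\right)^{2} = 222784$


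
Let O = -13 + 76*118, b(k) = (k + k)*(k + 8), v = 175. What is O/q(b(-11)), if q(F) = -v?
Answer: -1791/35 ≈ -51.171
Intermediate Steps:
b(k) = 2*k*(8 + k) (b(k) = (2*k)*(8 + k) = 2*k*(8 + k))
O = 8955 (O = -13 + 8968 = 8955)
q(F) = -175 (q(F) = -1*175 = -175)
O/q(b(-11)) = 8955/(-175) = 8955*(-1/175) = -1791/35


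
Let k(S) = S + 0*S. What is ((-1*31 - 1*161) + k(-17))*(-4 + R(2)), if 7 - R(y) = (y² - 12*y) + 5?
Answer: -3762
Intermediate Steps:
R(y) = 2 - y² + 12*y (R(y) = 7 - ((y² - 12*y) + 5) = 7 - (5 + y² - 12*y) = 7 + (-5 - y² + 12*y) = 2 - y² + 12*y)
k(S) = S (k(S) = S + 0 = S)
((-1*31 - 1*161) + k(-17))*(-4 + R(2)) = ((-1*31 - 1*161) - 17)*(-4 + (2 - 1*2² + 12*2)) = ((-31 - 161) - 17)*(-4 + (2 - 1*4 + 24)) = (-192 - 17)*(-4 + (2 - 4 + 24)) = -209*(-4 + 22) = -209*18 = -3762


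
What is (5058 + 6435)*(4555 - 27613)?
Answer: -265005594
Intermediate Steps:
(5058 + 6435)*(4555 - 27613) = 11493*(-23058) = -265005594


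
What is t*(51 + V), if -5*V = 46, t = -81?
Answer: -16929/5 ≈ -3385.8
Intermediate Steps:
V = -46/5 (V = -⅕*46 = -46/5 ≈ -9.2000)
t*(51 + V) = -81*(51 - 46/5) = -81*209/5 = -16929/5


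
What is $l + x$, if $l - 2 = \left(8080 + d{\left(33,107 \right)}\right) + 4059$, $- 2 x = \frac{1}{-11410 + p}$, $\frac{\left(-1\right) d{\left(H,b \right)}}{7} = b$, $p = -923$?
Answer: $\frac{280995073}{24666} \approx 11392.0$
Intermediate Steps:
$d{\left(H,b \right)} = - 7 b$
$x = \frac{1}{24666}$ ($x = - \frac{1}{2 \left(-11410 - 923\right)} = - \frac{1}{2 \left(-12333\right)} = \left(- \frac{1}{2}\right) \left(- \frac{1}{12333}\right) = \frac{1}{24666} \approx 4.0542 \cdot 10^{-5}$)
$l = 11392$ ($l = 2 + \left(\left(8080 - 749\right) + 4059\right) = 2 + \left(7331 + 4059\right) = 2 + 11390 = 11392$)
$l + x = 11392 + \frac{1}{24666} = \frac{280995073}{24666}$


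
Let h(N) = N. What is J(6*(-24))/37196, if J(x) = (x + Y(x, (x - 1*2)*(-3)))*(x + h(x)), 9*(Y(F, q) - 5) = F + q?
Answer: 7656/9299 ≈ 0.82331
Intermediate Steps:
Y(F, q) = 5 + F/9 + q/9 (Y(F, q) = 5 + (F + q)/9 = 5 + (F/9 + q/9) = 5 + F/9 + q/9)
J(x) = 2*x*(17/3 + 7*x/9) (J(x) = (x + (5 + x/9 + ((x - 1*2)*(-3))/9))*(x + x) = (x + (5 + x/9 + ((x - 2)*(-3))/9))*(2*x) = (x + (5 + x/9 + ((-2 + x)*(-3))/9))*(2*x) = (x + (5 + x/9 + (6 - 3*x)/9))*(2*x) = (x + (5 + x/9 + (⅔ - x/3)))*(2*x) = (x + (17/3 - 2*x/9))*(2*x) = (17/3 + 7*x/9)*(2*x) = 2*x*(17/3 + 7*x/9))
J(6*(-24))/37196 = (2*(6*(-24))*(51 + 7*(6*(-24)))/9)/37196 = ((2/9)*(-144)*(51 + 7*(-144)))*(1/37196) = ((2/9)*(-144)*(51 - 1008))*(1/37196) = ((2/9)*(-144)*(-957))*(1/37196) = 30624*(1/37196) = 7656/9299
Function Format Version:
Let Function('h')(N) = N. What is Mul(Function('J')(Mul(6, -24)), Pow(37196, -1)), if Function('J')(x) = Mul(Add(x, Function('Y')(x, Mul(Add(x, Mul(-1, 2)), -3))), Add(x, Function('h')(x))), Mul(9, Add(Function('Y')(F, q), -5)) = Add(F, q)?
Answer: Rational(7656, 9299) ≈ 0.82331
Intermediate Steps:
Function('Y')(F, q) = Add(5, Mul(Rational(1, 9), F), Mul(Rational(1, 9), q)) (Function('Y')(F, q) = Add(5, Mul(Rational(1, 9), Add(F, q))) = Add(5, Add(Mul(Rational(1, 9), F), Mul(Rational(1, 9), q))) = Add(5, Mul(Rational(1, 9), F), Mul(Rational(1, 9), q)))
Function('J')(x) = Mul(2, x, Add(Rational(17, 3), Mul(Rational(7, 9), x))) (Function('J')(x) = Mul(Add(x, Add(5, Mul(Rational(1, 9), x), Mul(Rational(1, 9), Mul(Add(x, Mul(-1, 2)), -3)))), Add(x, x)) = Mul(Add(x, Add(5, Mul(Rational(1, 9), x), Mul(Rational(1, 9), Mul(Add(x, -2), -3)))), Mul(2, x)) = Mul(Add(x, Add(5, Mul(Rational(1, 9), x), Mul(Rational(1, 9), Mul(Add(-2, x), -3)))), Mul(2, x)) = Mul(Add(x, Add(5, Mul(Rational(1, 9), x), Mul(Rational(1, 9), Add(6, Mul(-3, x))))), Mul(2, x)) = Mul(Add(x, Add(5, Mul(Rational(1, 9), x), Add(Rational(2, 3), Mul(Rational(-1, 3), x)))), Mul(2, x)) = Mul(Add(x, Add(Rational(17, 3), Mul(Rational(-2, 9), x))), Mul(2, x)) = Mul(Add(Rational(17, 3), Mul(Rational(7, 9), x)), Mul(2, x)) = Mul(2, x, Add(Rational(17, 3), Mul(Rational(7, 9), x))))
Mul(Function('J')(Mul(6, -24)), Pow(37196, -1)) = Mul(Mul(Rational(2, 9), Mul(6, -24), Add(51, Mul(7, Mul(6, -24)))), Pow(37196, -1)) = Mul(Mul(Rational(2, 9), -144, Add(51, Mul(7, -144))), Rational(1, 37196)) = Mul(Mul(Rational(2, 9), -144, Add(51, -1008)), Rational(1, 37196)) = Mul(Mul(Rational(2, 9), -144, -957), Rational(1, 37196)) = Mul(30624, Rational(1, 37196)) = Rational(7656, 9299)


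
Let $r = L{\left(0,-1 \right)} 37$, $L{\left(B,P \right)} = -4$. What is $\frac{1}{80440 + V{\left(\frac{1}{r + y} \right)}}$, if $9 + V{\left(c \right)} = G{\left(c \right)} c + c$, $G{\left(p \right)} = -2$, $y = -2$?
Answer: $\frac{150}{12064651} \approx 1.2433 \cdot 10^{-5}$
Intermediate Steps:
$r = -148$ ($r = \left(-4\right) 37 = -148$)
$V{\left(c \right)} = -9 - c$ ($V{\left(c \right)} = -9 + \left(- 2 c + c\right) = -9 - c$)
$\frac{1}{80440 + V{\left(\frac{1}{r + y} \right)}} = \frac{1}{80440 - \left(9 + \frac{1}{-148 - 2}\right)} = \frac{1}{80440 - \frac{1349}{150}} = \frac{1}{\frac{12064651}{150}} = \frac{150}{12064651}$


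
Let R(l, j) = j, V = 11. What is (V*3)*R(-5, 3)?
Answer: 99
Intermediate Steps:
(V*3)*R(-5, 3) = (11*3)*3 = 33*3 = 99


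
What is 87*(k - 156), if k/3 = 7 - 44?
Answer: -23229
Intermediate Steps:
k = -111 (k = 3*(7 - 44) = 3*(-37) = -111)
87*(k - 156) = 87*(-111 - 156) = 87*(-267) = -23229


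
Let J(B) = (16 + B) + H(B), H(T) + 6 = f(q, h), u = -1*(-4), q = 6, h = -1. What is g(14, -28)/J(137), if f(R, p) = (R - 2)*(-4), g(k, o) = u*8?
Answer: 32/131 ≈ 0.24427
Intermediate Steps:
u = 4
g(k, o) = 32 (g(k, o) = 4*8 = 32)
f(R, p) = 8 - 4*R (f(R, p) = (-2 + R)*(-4) = 8 - 4*R)
H(T) = -22 (H(T) = -6 + (8 - 4*6) = -6 + (8 - 24) = -6 - 16 = -22)
J(B) = -6 + B (J(B) = (16 + B) - 22 = -6 + B)
g(14, -28)/J(137) = 32/(-6 + 137) = 32/131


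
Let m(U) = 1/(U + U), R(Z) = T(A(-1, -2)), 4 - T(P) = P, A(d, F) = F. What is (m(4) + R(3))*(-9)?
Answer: -441/8 ≈ -55.125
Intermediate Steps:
T(P) = 4 - P
R(Z) = 6 (R(Z) = 4 - 1*(-2) = 4 + 2 = 6)
m(U) = 1/(2*U)
(m(4) + R(3))*(-9) = ((½)/4 + 6)*(-9) = ((½)*(¼) + 6)*(-9) = (⅛ + 6)*(-9) = (49/8)*(-9) = -441/8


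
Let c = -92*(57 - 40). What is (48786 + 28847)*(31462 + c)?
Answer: 2321071434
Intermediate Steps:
c = -1564 (c = -92*17 = -1564)
(48786 + 28847)*(31462 + c) = (48786 + 28847)*(31462 - 1564) = 77633*29898 = 2321071434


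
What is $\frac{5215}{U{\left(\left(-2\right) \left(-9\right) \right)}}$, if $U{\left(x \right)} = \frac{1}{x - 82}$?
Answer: $-333760$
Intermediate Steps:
$U{\left(x \right)} = \frac{1}{-82 + x}$
$\frac{5215}{U{\left(\left(-2\right) \left(-9\right) \right)}} = \frac{5215}{\frac{1}{-82 - -18}} = \frac{5215}{\frac{1}{-82 + 18}} = \frac{5215}{\frac{1}{-64}} = \frac{5215}{- \frac{1}{64}} = 5215 \left(-64\right) = -333760$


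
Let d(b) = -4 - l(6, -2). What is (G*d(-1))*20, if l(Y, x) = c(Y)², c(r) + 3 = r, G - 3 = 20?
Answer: -5980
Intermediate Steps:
G = 23 (G = 3 + 20 = 23)
c(r) = -3 + r
l(Y, x) = (-3 + Y)²
d(b) = -13 (d(b) = -4 - (-3 + 6)² = -4 - 1*3² = -4 - 1*9 = -4 - 9 = -13)
(G*d(-1))*20 = (23*(-13))*20 = -299*20 = -5980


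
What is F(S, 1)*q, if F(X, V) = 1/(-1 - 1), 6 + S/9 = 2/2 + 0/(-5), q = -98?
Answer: 49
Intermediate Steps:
S = -45 (S = -54 + 9*(2/2 + 0/(-5)) = -54 + 9*(2*(1/2) + 0*(-1/5)) = -54 + 9*(1 + 0) = -54 + 9*1 = -54 + 9 = -45)
F(X, V) = -1/2 (F(X, V) = 1/(-2) = -1/2)
F(S, 1)*q = -1/2*(-98) = 49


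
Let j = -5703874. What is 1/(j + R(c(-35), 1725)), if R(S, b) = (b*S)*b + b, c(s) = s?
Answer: -1/109849024 ≈ -9.1034e-9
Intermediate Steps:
R(S, b) = b + S*b² (R(S, b) = (S*b)*b + b = S*b² + b = b + S*b²)
1/(j + R(c(-35), 1725)) = 1/(-5703874 + 1725*(1 - 35*1725)) = 1/(-5703874 + 1725*(1 - 60375)) = 1/(-5703874 + 1725*(-60374)) = 1/(-5703874 - 104145150) = 1/(-109849024) = -1/109849024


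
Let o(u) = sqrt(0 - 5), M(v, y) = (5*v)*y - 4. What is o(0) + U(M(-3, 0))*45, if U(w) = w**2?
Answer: 720 + I*sqrt(5) ≈ 720.0 + 2.2361*I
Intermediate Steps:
M(v, y) = -4 + 5*v*y (M(v, y) = 5*v*y - 4 = -4 + 5*v*y)
o(u) = I*sqrt(5) (o(u) = sqrt(-5) = I*sqrt(5))
o(0) + U(M(-3, 0))*45 = I*sqrt(5) + (-4 + 5*(-3)*0)**2*45 = I*sqrt(5) + (-4 + 0)**2*45 = I*sqrt(5) + (-4)**2*45 = I*sqrt(5) + 16*45 = I*sqrt(5) + 720 = 720 + I*sqrt(5)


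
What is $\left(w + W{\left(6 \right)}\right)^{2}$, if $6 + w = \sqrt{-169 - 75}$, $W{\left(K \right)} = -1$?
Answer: $\left(7 - 2 i \sqrt{61}\right)^{2} \approx -195.0 - 218.69 i$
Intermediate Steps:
$w = -6 + 2 i \sqrt{61}$ ($w = -6 + \sqrt{-169 - 75} = -6 + \sqrt{-244} = -6 + 2 i \sqrt{61} \approx -6.0 + 15.62 i$)
$\left(w + W{\left(6 \right)}\right)^{2} = \left(\left(-6 + 2 i \sqrt{61}\right) - 1\right)^{2} = \left(-7 + 2 i \sqrt{61}\right)^{2}$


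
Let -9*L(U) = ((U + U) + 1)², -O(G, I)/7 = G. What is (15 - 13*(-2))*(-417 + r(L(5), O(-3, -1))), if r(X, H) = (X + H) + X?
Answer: -156046/9 ≈ -17338.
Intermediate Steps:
O(G, I) = -7*G
L(U) = -(1 + 2*U)²/9 (L(U) = -((U + U) + 1)²/9 = -(2*U + 1)²/9 = -(1 + 2*U)²/9)
r(X, H) = H + 2*X (r(X, H) = (H + X) + X = H + 2*X)
(15 - 13*(-2))*(-417 + r(L(5), O(-3, -1))) = (15 - 13*(-2))*(-417 + (-7*(-3) + 2*(-(1 + 2*5)²/9))) = (15 + 26)*(-417 + (21 + 2*(-(1 + 10)²/9))) = 41*(-417 + (21 + 2*(-⅑*11²))) = 41*(-417 + (21 + 2*(-⅑*121))) = 41*(-417 + (21 + 2*(-121/9))) = 41*(-417 + (21 - 242/9)) = 41*(-417 - 53/9) = 41*(-3806/9) = -156046/9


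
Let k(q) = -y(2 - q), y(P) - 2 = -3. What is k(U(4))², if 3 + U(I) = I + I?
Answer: 1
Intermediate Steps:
y(P) = -1 (y(P) = 2 - 3 = -1)
U(I) = -3 + 2*I (U(I) = -3 + (I + I) = -3 + 2*I)
k(q) = 1 (k(q) = -1*(-1) = 1)
k(U(4))² = 1² = 1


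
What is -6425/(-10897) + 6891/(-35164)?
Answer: 150837473/383182108 ≈ 0.39364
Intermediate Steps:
-6425/(-10897) + 6891/(-35164) = -6425*(-1/10897) + 6891*(-1/35164) = 6425/10897 - 6891/35164 = 150837473/383182108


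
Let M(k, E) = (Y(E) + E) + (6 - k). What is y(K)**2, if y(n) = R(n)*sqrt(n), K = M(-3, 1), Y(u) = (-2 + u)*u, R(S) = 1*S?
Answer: 729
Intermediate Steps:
R(S) = S
Y(u) = u*(-2 + u)
M(k, E) = 6 + E - k + E*(-2 + E) (M(k, E) = (E*(-2 + E) + E) + (6 - k) = (E + E*(-2 + E)) + (6 - k) = 6 + E - k + E*(-2 + E))
K = 9 (K = 6 + 1**2 - 1*1 - 1*(-3) = 6 + 1 - 1 + 3 = 9)
y(n) = n**(3/2) (y(n) = n*sqrt(n) = n**(3/2))
y(K)**2 = (9**(3/2))**2 = 27**2 = 729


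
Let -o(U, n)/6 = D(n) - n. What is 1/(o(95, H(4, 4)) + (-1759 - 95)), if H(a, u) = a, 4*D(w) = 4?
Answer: -1/1836 ≈ -0.00054466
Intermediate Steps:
D(w) = 1 (D(w) = (1/4)*4 = 1)
o(U, n) = -6 + 6*n (o(U, n) = -6*(1 - n) = -6 + 6*n)
1/(o(95, H(4, 4)) + (-1759 - 95)) = 1/((-6 + 6*4) + (-1759 - 95)) = 1/((-6 + 24) - 1854) = 1/(18 - 1854) = 1/(-1836) = -1/1836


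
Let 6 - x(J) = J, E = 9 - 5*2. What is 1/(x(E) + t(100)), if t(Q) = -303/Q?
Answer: 100/397 ≈ 0.25189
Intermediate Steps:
E = -1 (E = 9 - 10 = -1)
x(J) = 6 - J
1/(x(E) + t(100)) = 1/((6 - 1*(-1)) - 303/100) = 1/((6 + 1) - 303*1/100) = 1/(7 - 303/100) = 1/(397/100) = 100/397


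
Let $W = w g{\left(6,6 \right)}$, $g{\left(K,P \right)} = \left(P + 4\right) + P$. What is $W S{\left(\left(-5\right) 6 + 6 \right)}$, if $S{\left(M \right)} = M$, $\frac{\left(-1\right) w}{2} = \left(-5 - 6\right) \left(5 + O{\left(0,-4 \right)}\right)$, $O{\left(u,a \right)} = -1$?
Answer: $-33792$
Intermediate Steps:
$g{\left(K,P \right)} = 4 + 2 P$ ($g{\left(K,P \right)} = \left(4 + P\right) + P = 4 + 2 P$)
$w = 88$ ($w = - 2 \left(-5 - 6\right) \left(5 - 1\right) = - 2 \left(-5 - 6\right) 4 = - 2 \left(\left(-11\right) 4\right) = \left(-2\right) \left(-44\right) = 88$)
$W = 1408$ ($W = 88 \left(4 + 2 \cdot 6\right) = 88 \left(4 + 12\right) = 88 \cdot 16 = 1408$)
$W S{\left(\left(-5\right) 6 + 6 \right)} = 1408 \left(\left(-5\right) 6 + 6\right) = 1408 \left(-30 + 6\right) = 1408 \left(-24\right) = -33792$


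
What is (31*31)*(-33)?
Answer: -31713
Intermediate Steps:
(31*31)*(-33) = 961*(-33) = -31713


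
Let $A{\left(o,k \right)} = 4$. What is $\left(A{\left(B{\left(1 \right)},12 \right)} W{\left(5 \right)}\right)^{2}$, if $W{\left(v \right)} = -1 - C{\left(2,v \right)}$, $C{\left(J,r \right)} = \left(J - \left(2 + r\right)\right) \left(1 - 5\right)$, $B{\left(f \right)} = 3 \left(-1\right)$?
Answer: $7056$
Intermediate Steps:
$B{\left(f \right)} = -3$
$C{\left(J,r \right)} = 8 - 4 J + 4 r$ ($C{\left(J,r \right)} = \left(-2 + J - r\right) \left(-4\right) = 8 - 4 J + 4 r$)
$W{\left(v \right)} = -1 - 4 v$ ($W{\left(v \right)} = -1 - \left(8 - 8 + 4 v\right) = -1 - 4 v$)
$\left(A{\left(B{\left(1 \right)},12 \right)} W{\left(5 \right)}\right)^{2} = \left(4 \left(-1 - 20\right)\right)^{2} = \left(4 \left(-21\right)\right)^{2} = \left(-84\right)^{2} = 7056$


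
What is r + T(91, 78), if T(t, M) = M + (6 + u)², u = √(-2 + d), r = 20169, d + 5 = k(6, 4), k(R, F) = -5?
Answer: 20271 + 24*I*√3 ≈ 20271.0 + 41.569*I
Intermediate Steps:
d = -10 (d = -5 - 5 = -10)
u = 2*I*√3 (u = √(-2 - 10) = √(-12) = 2*I*√3 ≈ 3.4641*I)
T(t, M) = M + (6 + 2*I*√3)²
r + T(91, 78) = 20169 + (24 + 78 + 24*I*√3) = 20169 + (102 + 24*I*√3) = 20271 + 24*I*√3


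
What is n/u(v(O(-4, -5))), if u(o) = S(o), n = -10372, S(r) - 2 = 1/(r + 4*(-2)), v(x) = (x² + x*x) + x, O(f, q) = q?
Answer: -383764/75 ≈ -5116.9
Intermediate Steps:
v(x) = x + 2*x² (v(x) = (x² + x²) + x = 2*x² + x = x + 2*x²)
S(r) = 2 + 1/(-8 + r) (S(r) = 2 + 1/(r + 4*(-2)) = 2 + 1/(r - 8) = 2 + 1/(-8 + r))
u(o) = (-15 + 2*o)/(-8 + o)
n/u(v(O(-4, -5))) = -10372*(-8 - 5*(1 + 2*(-5)))/(-15 + 2*(-5*(1 + 2*(-5)))) = -10372*(-8 - 5*(1 - 10))/(-15 + 2*(-5*(1 - 10))) = -10372*(-8 - 5*(-9))/(-15 + 2*(-5*(-9))) = -10372*(-8 + 45)/(-15 + 2*45) = -10372*37/(-15 + 90) = -10372/((1/37)*75) = -10372/75/37 = -10372*37/75 = -383764/75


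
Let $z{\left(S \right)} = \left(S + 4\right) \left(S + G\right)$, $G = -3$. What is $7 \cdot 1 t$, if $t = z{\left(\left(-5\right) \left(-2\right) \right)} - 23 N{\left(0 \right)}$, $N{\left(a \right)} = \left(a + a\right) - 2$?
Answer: $1008$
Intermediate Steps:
$z{\left(S \right)} = \left(-3 + S\right) \left(4 + S\right)$ ($z{\left(S \right)} = \left(S + 4\right) \left(S - 3\right) = \left(4 + S\right) \left(-3 + S\right) = \left(-3 + S\right) \left(4 + S\right)$)
$N{\left(a \right)} = -2 + 2 a$ ($N{\left(a \right)} = 2 a - 2 = -2 + 2 a$)
$t = 144$ ($t = \left(-12 - -10 + \left(\left(-5\right) \left(-2\right)\right)^{2}\right) - 23 \left(-2 + 2 \cdot 0\right) = \left(-12 + 10 + 10^{2}\right) - 23 \left(-2 + 0\right) = \left(-12 + 10 + 100\right) - -46 = 98 + 46 = 144$)
$7 \cdot 1 t = 7 \cdot 1 \cdot 144 = 7 \cdot 144 = 1008$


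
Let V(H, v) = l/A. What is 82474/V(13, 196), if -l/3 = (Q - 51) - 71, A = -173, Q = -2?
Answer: -7134001/186 ≈ -38355.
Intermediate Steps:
l = 372 (l = -3*((-2 - 51) - 71) = -3*(-53 - 71) = -3*(-124) = 372)
V(H, v) = -372/173 (V(H, v) = 372/(-173) = 372*(-1/173) = -372/173)
82474/V(13, 196) = 82474/(-372/173) = 82474*(-173/372) = -7134001/186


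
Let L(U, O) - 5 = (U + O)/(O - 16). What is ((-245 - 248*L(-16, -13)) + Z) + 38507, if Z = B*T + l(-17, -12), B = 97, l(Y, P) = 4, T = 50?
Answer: 41628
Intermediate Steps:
L(U, O) = 5 + (O + U)/(-16 + O) (L(U, O) = 5 + (U + O)/(O - 16) = 5 + (O + U)/(-16 + O))
Z = 4854 (Z = 97*50 + 4 = 4850 + 4 = 4854)
((-245 - 248*L(-16, -13)) + Z) + 38507 = ((-245 - 248*(-80 - 16 + 6*(-13))/(-16 - 13)) + 4854) + 38507 = ((-245 - 248*(-80 - 16 - 78)/(-29)) + 4854) + 38507 = ((-245 - (-248)*(-174)/29) + 4854) + 38507 = ((-245 - 248*6) + 4854) + 38507 = ((-245 - 1488) + 4854) + 38507 = (-1733 + 4854) + 38507 = 3121 + 38507 = 41628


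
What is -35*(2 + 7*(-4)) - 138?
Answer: 772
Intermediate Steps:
-35*(2 + 7*(-4)) - 138 = -35*(2 - 28) - 138 = -35*(-26) - 138 = 910 - 138 = 772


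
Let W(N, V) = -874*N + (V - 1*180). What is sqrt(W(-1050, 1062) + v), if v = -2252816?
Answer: I*sqrt(1334234) ≈ 1155.1*I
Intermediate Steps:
W(N, V) = -180 + V - 874*N (W(N, V) = -874*N + (V - 180) = -874*N + (-180 + V) = -180 + V - 874*N)
sqrt(W(-1050, 1062) + v) = sqrt((-180 + 1062 - 874*(-1050)) - 2252816) = sqrt((-180 + 1062 + 917700) - 2252816) = sqrt(918582 - 2252816) = sqrt(-1334234) = I*sqrt(1334234)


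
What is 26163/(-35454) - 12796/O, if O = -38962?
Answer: -708889/1731026 ≈ -0.40952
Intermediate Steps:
26163/(-35454) - 12796/O = 26163/(-35454) - 12796/(-38962) = 26163*(-1/35454) - 12796*(-1/38962) = -459/622 + 914/2783 = -708889/1731026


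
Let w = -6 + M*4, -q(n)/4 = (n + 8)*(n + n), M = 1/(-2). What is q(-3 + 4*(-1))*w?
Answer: -448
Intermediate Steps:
M = -½ (M = 1*(-½) = -½ ≈ -0.50000)
q(n) = -8*n*(8 + n) (q(n) = -4*(n + 8)*(n + n) = -4*(8 + n)*2*n = -8*n*(8 + n))
w = -8 (w = -6 - ½*4 = -6 - 2 = -8)
q(-3 + 4*(-1))*w = -8*(-3 + 4*(-1))*(8 + (-3 + 4*(-1)))*(-8) = -8*(-3 - 4)*(8 + (-3 - 4))*(-8) = -8*(-7)*(8 - 7)*(-8) = -8*(-7)*1*(-8) = 56*(-8) = -448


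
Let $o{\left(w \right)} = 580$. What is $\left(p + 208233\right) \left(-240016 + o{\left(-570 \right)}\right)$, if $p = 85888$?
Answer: $-70423155756$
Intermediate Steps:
$\left(p + 208233\right) \left(-240016 + o{\left(-570 \right)}\right) = \left(85888 + 208233\right) \left(-240016 + 580\right) = 294121 \left(-239436\right) = -70423155756$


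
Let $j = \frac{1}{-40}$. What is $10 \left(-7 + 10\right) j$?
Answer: $- \frac{3}{4} \approx -0.75$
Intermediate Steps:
$j = - \frac{1}{40} \approx -0.025$
$10 \left(-7 + 10\right) j = 10 \left(-7 + 10\right) \left(- \frac{1}{40}\right) = 10 \cdot 3 \left(- \frac{1}{40}\right) = 30 \left(- \frac{1}{40}\right) = - \frac{3}{4}$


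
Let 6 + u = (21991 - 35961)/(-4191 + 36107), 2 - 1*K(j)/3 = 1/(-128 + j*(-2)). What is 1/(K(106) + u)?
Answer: -2712860/1163513 ≈ -2.3316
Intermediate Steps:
K(j) = 6 - 3/(-128 - 2*j) (K(j) = 6 - 3/(-128 + j*(-2)) = 6 - 3/(-128 - 2*j))
u = -102733/15958 (u = -6 + (21991 - 35961)/(-4191 + 36107) = -6 - 13970/31916 = -6 - 13970*1/31916 = -6 - 6985/15958 = -102733/15958 ≈ -6.4377)
1/(K(106) + u) = 1/(3*(257 + 4*106)/(2*(64 + 106)) - 102733/15958) = 1/((3/2)*(257 + 424)/170 - 102733/15958) = 1/((3/2)*(1/170)*681 - 102733/15958) = 1/(2043/340 - 102733/15958) = 1/(-1163513/2712860) = -2712860/1163513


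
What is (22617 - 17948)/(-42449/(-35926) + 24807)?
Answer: 15248954/81023521 ≈ 0.18820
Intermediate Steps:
(22617 - 17948)/(-42449/(-35926) + 24807) = 4669/(-42449*(-1/35926) + 24807) = 4669/(3859/3266 + 24807) = 4669/(81023521/3266) = 4669*(3266/81023521) = 15248954/81023521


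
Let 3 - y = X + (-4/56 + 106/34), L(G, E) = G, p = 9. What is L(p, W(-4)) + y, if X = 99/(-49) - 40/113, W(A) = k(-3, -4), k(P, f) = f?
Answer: 2132619/188258 ≈ 11.328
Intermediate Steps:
W(A) = -4
X = -13147/5537 (X = 99*(-1/49) - 40*1/113 = -99/49 - 40/113 = -13147/5537 ≈ -2.3744)
y = 438297/188258 (y = 3 - (-13147/5537 + (-4/56 + 106/34)) = 3 - (-13147/5537 + (-4*1/56 + 106*(1/34))) = 3 - (-13147/5537 + (-1/14 + 53/17)) = 3 - (-13147/5537 + 725/238) = 3 - 1*126477/188258 = 3 - 126477/188258 = 438297/188258 ≈ 2.3282)
L(p, W(-4)) + y = 9 + 438297/188258 = 2132619/188258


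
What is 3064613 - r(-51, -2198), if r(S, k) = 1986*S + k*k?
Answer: -1665305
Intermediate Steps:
r(S, k) = k² + 1986*S (r(S, k) = 1986*S + k² = k² + 1986*S)
3064613 - r(-51, -2198) = 3064613 - ((-2198)² + 1986*(-51)) = 3064613 - (4831204 - 101286) = 3064613 - 1*4729918 = 3064613 - 4729918 = -1665305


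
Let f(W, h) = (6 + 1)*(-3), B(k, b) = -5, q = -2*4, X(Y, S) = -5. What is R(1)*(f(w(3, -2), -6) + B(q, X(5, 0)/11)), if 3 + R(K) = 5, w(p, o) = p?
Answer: -52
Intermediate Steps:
R(K) = 2 (R(K) = -3 + 5 = 2)
q = -8
f(W, h) = -21 (f(W, h) = 7*(-3) = -21)
R(1)*(f(w(3, -2), -6) + B(q, X(5, 0)/11)) = 2*(-21 - 5) = 2*(-26) = -52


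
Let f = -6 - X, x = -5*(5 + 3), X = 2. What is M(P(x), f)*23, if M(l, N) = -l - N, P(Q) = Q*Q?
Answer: -36616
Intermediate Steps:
x = -40 (x = -5*8 = -40)
f = -8 (f = -6 - 1*2 = -6 - 2 = -8)
P(Q) = Q²
M(l, N) = -N - l
M(P(x), f)*23 = (-1*(-8) - 1*(-40)²)*23 = (8 - 1*1600)*23 = (8 - 1600)*23 = -1592*23 = -36616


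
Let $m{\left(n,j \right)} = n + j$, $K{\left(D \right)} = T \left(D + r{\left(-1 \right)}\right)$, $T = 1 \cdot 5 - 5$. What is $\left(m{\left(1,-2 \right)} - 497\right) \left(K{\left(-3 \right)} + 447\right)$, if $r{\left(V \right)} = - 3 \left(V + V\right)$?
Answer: $-222606$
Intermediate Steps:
$r{\left(V \right)} = - 6 V$ ($r{\left(V \right)} = - 3 \cdot 2 V = - 6 V$)
$T = 0$ ($T = 5 - 5 = 0$)
$K{\left(D \right)} = 0$ ($K{\left(D \right)} = 0 \left(D - -6\right) = 0 \left(D + 6\right) = 0 \left(6 + D\right) = 0$)
$m{\left(n,j \right)} = j + n$
$\left(m{\left(1,-2 \right)} - 497\right) \left(K{\left(-3 \right)} + 447\right) = \left(\left(-2 + 1\right) - 497\right) \left(0 + 447\right) = \left(-1 - 497\right) 447 = \left(-498\right) 447 = -222606$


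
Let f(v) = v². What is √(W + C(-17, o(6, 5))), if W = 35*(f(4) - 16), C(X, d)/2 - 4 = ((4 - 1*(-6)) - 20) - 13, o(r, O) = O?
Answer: I*√38 ≈ 6.1644*I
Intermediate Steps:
C(X, d) = -38 (C(X, d) = 8 + 2*(((4 - 1*(-6)) - 20) - 13) = 8 + 2*(((4 + 6) - 20) - 13) = 8 + 2*((10 - 20) - 13) = 8 + 2*(-10 - 13) = 8 + 2*(-23) = 8 - 46 = -38)
W = 0 (W = 35*(4² - 16) = 35*(16 - 16) = 35*0 = 0)
√(W + C(-17, o(6, 5))) = √(0 - 38) = √(-38) = I*√38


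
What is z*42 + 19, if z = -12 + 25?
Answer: 565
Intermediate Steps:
z = 13
z*42 + 19 = 13*42 + 19 = 546 + 19 = 565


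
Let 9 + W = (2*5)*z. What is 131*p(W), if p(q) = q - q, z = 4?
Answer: 0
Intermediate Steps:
W = 31 (W = -9 + (2*5)*4 = -9 + 10*4 = -9 + 40 = 31)
p(q) = 0
131*p(W) = 131*0 = 0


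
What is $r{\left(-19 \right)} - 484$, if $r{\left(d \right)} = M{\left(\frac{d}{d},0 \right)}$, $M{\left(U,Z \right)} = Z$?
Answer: $-484$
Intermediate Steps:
$r{\left(d \right)} = 0$
$r{\left(-19 \right)} - 484 = 0 - 484 = -484$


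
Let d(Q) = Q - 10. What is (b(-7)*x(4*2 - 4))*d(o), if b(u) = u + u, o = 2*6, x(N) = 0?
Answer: 0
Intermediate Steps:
o = 12
b(u) = 2*u
d(Q) = -10 + Q
(b(-7)*x(4*2 - 4))*d(o) = ((2*(-7))*0)*(-10 + 12) = -14*0*2 = 0*2 = 0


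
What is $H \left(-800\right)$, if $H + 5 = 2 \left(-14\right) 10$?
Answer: $228000$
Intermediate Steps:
$H = -285$ ($H = -5 + 2 \left(-14\right) 10 = -5 - 280 = -285$)
$H \left(-800\right) = \left(-285\right) \left(-800\right) = 228000$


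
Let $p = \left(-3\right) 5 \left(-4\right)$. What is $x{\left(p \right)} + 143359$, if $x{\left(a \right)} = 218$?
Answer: $143577$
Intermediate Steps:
$p = 60$ ($p = \left(-15\right) \left(-4\right) = 60$)
$x{\left(p \right)} + 143359 = 218 + 143359 = 143577$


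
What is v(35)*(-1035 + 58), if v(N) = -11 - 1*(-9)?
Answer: 1954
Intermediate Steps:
v(N) = -2 (v(N) = -11 + 9 = -2)
v(35)*(-1035 + 58) = -2*(-1035 + 58) = -2*(-977) = 1954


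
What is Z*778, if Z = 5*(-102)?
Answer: -396780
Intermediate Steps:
Z = -510
Z*778 = -510*778 = -396780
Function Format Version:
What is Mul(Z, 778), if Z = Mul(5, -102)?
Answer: -396780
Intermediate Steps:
Z = -510
Mul(Z, 778) = Mul(-510, 778) = -396780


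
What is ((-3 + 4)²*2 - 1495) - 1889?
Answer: -3382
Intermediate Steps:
((-3 + 4)²*2 - 1495) - 1889 = (1²*2 - 1495) - 1889 = (1*2 - 1495) - 1889 = (2 - 1495) - 1889 = -1493 - 1889 = -3382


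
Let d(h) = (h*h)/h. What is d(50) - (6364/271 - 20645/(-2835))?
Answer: 2955503/153657 ≈ 19.234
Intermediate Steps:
d(h) = h (d(h) = h²/h = h)
d(50) - (6364/271 - 20645/(-2835)) = 50 - (6364/271 - 20645/(-2835)) = 50 - (6364*(1/271) - 20645*(-1/2835)) = 50 - (6364/271 + 4129/567) = 50 - 1*4727347/153657 = 50 - 4727347/153657 = 2955503/153657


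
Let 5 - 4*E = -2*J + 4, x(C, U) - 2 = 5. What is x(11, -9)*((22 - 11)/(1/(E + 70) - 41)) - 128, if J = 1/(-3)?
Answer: -4476789/34469 ≈ -129.88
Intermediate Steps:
J = -⅓ ≈ -0.33333
x(C, U) = 7 (x(C, U) = 2 + 5 = 7)
E = 1/12 (E = 5/4 - (-2*(-⅓) + 4)/4 = 5/4 - (⅔ + 4)/4 = 5/4 - ¼*14/3 = 5/4 - 7/6 = 1/12 ≈ 0.083333)
x(11, -9)*((22 - 11)/(1/(E + 70) - 41)) - 128 = 7*((22 - 11)/(1/(1/12 + 70) - 41)) - 128 = 7*(11/(1/(841/12) - 41)) - 128 = 7*(11/(12/841 - 41)) - 128 = 7*(11/(-34469/841)) - 128 = 7*(11*(-841/34469)) - 128 = 7*(-9251/34469) - 128 = -64757/34469 - 128 = -4476789/34469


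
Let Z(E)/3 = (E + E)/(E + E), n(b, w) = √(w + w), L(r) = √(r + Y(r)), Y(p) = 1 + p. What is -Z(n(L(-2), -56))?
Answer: -3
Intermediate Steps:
L(r) = √(1 + 2*r) (L(r) = √(r + (1 + r)) = √(1 + 2*r))
n(b, w) = √2*√w (n(b, w) = √(2*w) = √2*√w)
Z(E) = 3 (Z(E) = 3*((E + E)/(E + E)) = 3*((2*E)/((2*E))) = 3*((2*E)*(1/(2*E))) = 3*1 = 3)
-Z(n(L(-2), -56)) = -1*3 = -3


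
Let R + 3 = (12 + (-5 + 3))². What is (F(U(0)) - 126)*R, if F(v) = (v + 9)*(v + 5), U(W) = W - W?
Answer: -7857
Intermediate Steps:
U(W) = 0
F(v) = (5 + v)*(9 + v) (F(v) = (9 + v)*(5 + v) = (5 + v)*(9 + v))
R = 97 (R = -3 + (12 + (-5 + 3))² = -3 + (12 - 2)² = -3 + 10² = -3 + 100 = 97)
(F(U(0)) - 126)*R = ((45 + 0² + 14*0) - 126)*97 = ((45 + 0 + 0) - 126)*97 = (45 - 126)*97 = -81*97 = -7857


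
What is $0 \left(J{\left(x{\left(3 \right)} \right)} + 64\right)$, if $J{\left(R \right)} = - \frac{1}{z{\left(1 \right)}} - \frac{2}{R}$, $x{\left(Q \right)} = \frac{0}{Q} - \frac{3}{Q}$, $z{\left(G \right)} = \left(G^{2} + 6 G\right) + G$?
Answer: $0$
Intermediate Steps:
$z{\left(G \right)} = G^{2} + 7 G$
$x{\left(Q \right)} = - \frac{3}{Q}$ ($x{\left(Q \right)} = 0 - \frac{3}{Q} = - \frac{3}{Q}$)
$J{\left(R \right)} = - \frac{1}{8} - \frac{2}{R}$ ($J{\left(R \right)} = - \frac{1}{1 \left(7 + 1\right)} - \frac{2}{R} = - \frac{1}{1 \cdot 8} - \frac{2}{R} = - \frac{1}{8} - \frac{2}{R}$)
$0 \left(J{\left(x{\left(3 \right)} \right)} + 64\right) = 0 \left(\frac{-16 - - \frac{3}{3}}{8 \left(- \frac{3}{3}\right)} + 64\right) = 0 \left(\frac{-16 - \left(-3\right) \frac{1}{3}}{8 \left(\left(-3\right) \frac{1}{3}\right)} + 64\right) = 0 \left(\frac{-16 - -1}{8 \left(-1\right)} + 64\right) = 0 \left(\frac{1}{8} \left(-1\right) \left(-16 + 1\right) + 64\right) = 0 \left(\frac{1}{8} \left(-1\right) \left(-15\right) + 64\right) = 0 \left(\frac{15}{8} + 64\right) = 0 \cdot \frac{527}{8} = 0$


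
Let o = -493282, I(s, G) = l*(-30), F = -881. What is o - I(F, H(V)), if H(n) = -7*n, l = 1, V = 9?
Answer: -493252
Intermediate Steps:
I(s, G) = -30 (I(s, G) = 1*(-30) = -30)
o - I(F, H(V)) = -493282 - 1*(-30) = -493282 + 30 = -493252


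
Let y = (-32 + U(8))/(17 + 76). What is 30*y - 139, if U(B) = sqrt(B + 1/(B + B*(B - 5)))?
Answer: -4629/31 + 5*sqrt(514)/124 ≈ -148.41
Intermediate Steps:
U(B) = sqrt(B + 1/(B + B*(-5 + B)))
y = -32/93 + sqrt(514)/744 (y = (-32 + sqrt((1 + 8**2*(-4 + 8))/(8*(-4 + 8))))/(17 + 76) = (-32 + sqrt((1/8)*(1 + 64*4)/4))/93 = (-32 + sqrt((1/8)*(1/4)*(1 + 256)))*(1/93) = (-32 + sqrt((1/8)*(1/4)*257))*(1/93) = (-32 + sqrt(257/32))*(1/93) = (-32 + sqrt(514)/8)*(1/93) = -32/93 + sqrt(514)/744 ≈ -0.31361)
30*y - 139 = 30*(-32/93 + sqrt(514)/744) - 139 = (-320/31 + 5*sqrt(514)/124) - 139 = -4629/31 + 5*sqrt(514)/124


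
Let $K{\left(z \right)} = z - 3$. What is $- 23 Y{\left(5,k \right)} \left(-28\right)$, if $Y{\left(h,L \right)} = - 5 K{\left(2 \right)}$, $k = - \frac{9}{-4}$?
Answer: $3220$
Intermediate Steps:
$K{\left(z \right)} = -3 + z$ ($K{\left(z \right)} = z - 3 = -3 + z$)
$k = \frac{9}{4}$ ($k = \left(-9\right) \left(- \frac{1}{4}\right) = \frac{9}{4} \approx 2.25$)
$Y{\left(h,L \right)} = 5$ ($Y{\left(h,L \right)} = - 5 \left(-3 + 2\right) = \left(-5\right) \left(-1\right) = 5$)
$- 23 Y{\left(5,k \right)} \left(-28\right) = \left(-23\right) 5 \left(-28\right) = \left(-115\right) \left(-28\right) = 3220$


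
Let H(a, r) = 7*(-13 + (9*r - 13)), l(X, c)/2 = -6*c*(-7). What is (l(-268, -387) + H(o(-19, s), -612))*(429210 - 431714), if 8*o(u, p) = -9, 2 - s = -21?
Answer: 178399984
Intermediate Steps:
s = 23 (s = 2 - 1*(-21) = 2 + 21 = 23)
o(u, p) = -9/8 (o(u, p) = (1/8)*(-9) = -9/8)
l(X, c) = 84*c (l(X, c) = 2*(-6*c*(-7)) = 2*(42*c) = 84*c)
H(a, r) = -182 + 63*r (H(a, r) = 7*(-13 + (-13 + 9*r)) = 7*(-26 + 9*r) = -182 + 63*r)
(l(-268, -387) + H(o(-19, s), -612))*(429210 - 431714) = (84*(-387) + (-182 + 63*(-612)))*(429210 - 431714) = (-32508 + (-182 - 38556))*(-2504) = (-32508 - 38738)*(-2504) = -71246*(-2504) = 178399984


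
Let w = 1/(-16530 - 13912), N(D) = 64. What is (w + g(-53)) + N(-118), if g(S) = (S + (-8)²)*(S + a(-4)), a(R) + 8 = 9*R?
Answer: -30533327/30442 ≈ -1003.0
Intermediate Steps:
a(R) = -8 + 9*R
w = -1/30442 (w = 1/(-30442) = -1/30442 ≈ -3.2849e-5)
g(S) = (-44 + S)*(64 + S) (g(S) = (S + (-8)²)*(S + (-8 + 9*(-4))) = (S + 64)*(S + (-8 - 36)) = (64 + S)*(S - 44) = (64 + S)*(-44 + S) = (-44 + S)*(64 + S))
(w + g(-53)) + N(-118) = (-1/30442 + (-2816 + (-53)² + 20*(-53))) + 64 = (-1/30442 + (-2816 + 2809 - 1060)) + 64 = (-1/30442 - 1067) + 64 = -32481615/30442 + 64 = -30533327/30442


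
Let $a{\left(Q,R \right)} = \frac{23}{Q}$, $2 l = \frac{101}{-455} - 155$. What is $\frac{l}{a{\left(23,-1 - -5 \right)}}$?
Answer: $- \frac{35313}{455} \approx -77.611$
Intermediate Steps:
$l = - \frac{35313}{455}$ ($l = \frac{\frac{101}{-455} - 155}{2} = \frac{101 \left(- \frac{1}{455}\right) - 155}{2} = \frac{- \frac{101}{455} - 155}{2} = \frac{1}{2} \left(- \frac{70626}{455}\right) = - \frac{35313}{455} \approx -77.611$)
$\frac{l}{a{\left(23,-1 - -5 \right)}} = - \frac{35313}{455 \cdot \frac{23}{23}} = - \frac{35313}{455 \cdot 23 \cdot \frac{1}{23}} = - \frac{35313}{455 \cdot 1} = \left(- \frac{35313}{455}\right) 1 = - \frac{35313}{455}$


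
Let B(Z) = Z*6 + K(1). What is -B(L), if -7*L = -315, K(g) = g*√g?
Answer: -271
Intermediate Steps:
K(g) = g^(3/2)
L = 45 (L = -⅐*(-315) = 45)
B(Z) = 1 + 6*Z (B(Z) = Z*6 + 1^(3/2) = 6*Z + 1 = 1 + 6*Z)
-B(L) = -(1 + 6*45) = -(1 + 270) = -1*271 = -271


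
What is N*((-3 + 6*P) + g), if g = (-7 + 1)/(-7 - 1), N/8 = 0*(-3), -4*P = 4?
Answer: 0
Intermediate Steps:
P = -1 (P = -1/4*4 = -1)
N = 0 (N = 8*(0*(-3)) = 8*0 = 0)
g = 3/4 (g = -6/(-8) = -6*(-1/8) = 3/4 ≈ 0.75000)
N*((-3 + 6*P) + g) = 0*((-3 + 6*(-1)) + 3/4) = 0*((-3 - 6) + 3/4) = 0*(-9 + 3/4) = 0*(-33/4) = 0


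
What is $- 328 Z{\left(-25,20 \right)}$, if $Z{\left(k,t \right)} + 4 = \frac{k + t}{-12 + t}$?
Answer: $1517$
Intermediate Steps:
$Z{\left(k,t \right)} = -4 + \frac{k + t}{-12 + t}$
$- 328 Z{\left(-25,20 \right)} = - 328 \frac{48 - 25 - 60}{-12 + 20} = - 328 \frac{48 - 25 - 60}{8} = - 328 \cdot \frac{1}{8} \left(-37\right) = \left(-328\right) \left(- \frac{37}{8}\right) = 1517$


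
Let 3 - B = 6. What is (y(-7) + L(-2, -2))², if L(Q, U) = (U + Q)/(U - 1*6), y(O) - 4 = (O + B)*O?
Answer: 22201/4 ≈ 5550.3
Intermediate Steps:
B = -3 (B = 3 - 1*6 = 3 - 6 = -3)
y(O) = 4 + O*(-3 + O) (y(O) = 4 + (O - 3)*O = 4 + (-3 + O)*O = 4 + O*(-3 + O))
L(Q, U) = (Q + U)/(-6 + U) (L(Q, U) = (Q + U)/(U - 6) = (Q + U)/(-6 + U))
(y(-7) + L(-2, -2))² = ((4 + (-7)² - 3*(-7)) + (-2 - 2)/(-6 - 2))² = ((4 + 49 + 21) - 4/(-8))² = (74 - ⅛*(-4))² = (74 + ½)² = (149/2)² = 22201/4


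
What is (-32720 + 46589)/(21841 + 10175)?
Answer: 201/464 ≈ 0.43319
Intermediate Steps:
(-32720 + 46589)/(21841 + 10175) = 13869/32016 = 13869*(1/32016) = 201/464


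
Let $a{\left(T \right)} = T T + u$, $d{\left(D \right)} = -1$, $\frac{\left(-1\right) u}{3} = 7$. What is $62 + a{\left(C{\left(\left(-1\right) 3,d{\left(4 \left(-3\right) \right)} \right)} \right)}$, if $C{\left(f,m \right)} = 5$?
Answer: $66$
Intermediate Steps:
$u = -21$ ($u = \left(-3\right) 7 = -21$)
$a{\left(T \right)} = -21 + T^{2}$ ($a{\left(T \right)} = T T - 21 = T^{2} - 21 = -21 + T^{2}$)
$62 + a{\left(C{\left(\left(-1\right) 3,d{\left(4 \left(-3\right) \right)} \right)} \right)} = 62 - \left(21 - 5^{2}\right) = 62 + \left(-21 + 25\right) = 62 + 4 = 66$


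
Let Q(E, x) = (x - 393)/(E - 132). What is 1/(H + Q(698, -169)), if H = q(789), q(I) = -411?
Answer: -283/116594 ≈ -0.0024272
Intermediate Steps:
H = -411
Q(E, x) = (-393 + x)/(-132 + E)
1/(H + Q(698, -169)) = 1/(-411 + (-393 - 169)/(-132 + 698)) = 1/(-411 - 562/566) = 1/(-411 + (1/566)*(-562)) = 1/(-411 - 281/283) = 1/(-116594/283) = -283/116594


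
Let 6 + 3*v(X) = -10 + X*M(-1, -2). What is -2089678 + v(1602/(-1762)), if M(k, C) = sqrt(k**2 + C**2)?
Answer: -6269050/3 - 267*sqrt(5)/881 ≈ -2.0897e+6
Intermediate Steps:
M(k, C) = sqrt(C**2 + k**2)
v(X) = -16/3 + X*sqrt(5)/3 (v(X) = -2 + (-10 + X*sqrt((-2)**2 + (-1)**2))/3 = -2 + (-10 + X*sqrt(4 + 1))/3 = -2 + (-10 + X*sqrt(5))/3 = -2 + (-10/3 + X*sqrt(5)/3) = -16/3 + X*sqrt(5)/3)
-2089678 + v(1602/(-1762)) = -2089678 + (-16/3 + (1602/(-1762))*sqrt(5)/3) = -2089678 + (-16/3 + (1602*(-1/1762))*sqrt(5)/3) = -2089678 + (-16/3 + (1/3)*(-801/881)*sqrt(5)) = -2089678 + (-16/3 - 267*sqrt(5)/881) = -6269050/3 - 267*sqrt(5)/881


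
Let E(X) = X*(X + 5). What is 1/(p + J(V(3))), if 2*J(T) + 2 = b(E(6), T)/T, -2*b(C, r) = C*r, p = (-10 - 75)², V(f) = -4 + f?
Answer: 2/14415 ≈ 0.00013874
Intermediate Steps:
E(X) = X*(5 + X)
p = 7225 (p = (-85)² = 7225)
b(C, r) = -C*r/2
J(T) = -35/2 (J(T) = -1 + ((-6*(5 + 6)*T/2)/T)/2 = -1 + ((-6*11*T/2)/T)/2 = -1 + ((-½*66*T)/T)/2 = -1 + ((-33*T)/T)/2 = -1 + (½)*(-33) = -1 - 33/2 = -35/2)
1/(p + J(V(3))) = 1/(7225 - 35/2) = 1/(14415/2) = 2/14415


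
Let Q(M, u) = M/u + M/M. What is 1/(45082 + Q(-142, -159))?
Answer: 159/7168339 ≈ 2.2181e-5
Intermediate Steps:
Q(M, u) = 1 + M/u (Q(M, u) = M/u + 1 = 1 + M/u)
1/(45082 + Q(-142, -159)) = 1/(45082 + (-142 - 159)/(-159)) = 1/(45082 - 1/159*(-301)) = 1/(45082 + 301/159) = 1/(7168339/159) = 159/7168339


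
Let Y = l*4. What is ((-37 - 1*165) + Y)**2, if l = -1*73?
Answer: 244036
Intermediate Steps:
l = -73
Y = -292 (Y = -73*4 = -292)
((-37 - 1*165) + Y)**2 = ((-37 - 1*165) - 292)**2 = ((-37 - 165) - 292)**2 = (-202 - 292)**2 = (-494)**2 = 244036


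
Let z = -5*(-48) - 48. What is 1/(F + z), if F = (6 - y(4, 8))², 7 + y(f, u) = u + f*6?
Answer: 1/553 ≈ 0.0018083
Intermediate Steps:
y(f, u) = -7 + u + 6*f (y(f, u) = -7 + (u + f*6) = -7 + (u + 6*f) = -7 + u + 6*f)
z = 192 (z = 240 - 48 = 192)
F = 361 (F = (6 - (-7 + 8 + 6*4))² = (6 - (-7 + 8 + 24))² = (6 - 1*25)² = (6 - 25)² = (-19)² = 361)
1/(F + z) = 1/(361 + 192) = 1/553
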